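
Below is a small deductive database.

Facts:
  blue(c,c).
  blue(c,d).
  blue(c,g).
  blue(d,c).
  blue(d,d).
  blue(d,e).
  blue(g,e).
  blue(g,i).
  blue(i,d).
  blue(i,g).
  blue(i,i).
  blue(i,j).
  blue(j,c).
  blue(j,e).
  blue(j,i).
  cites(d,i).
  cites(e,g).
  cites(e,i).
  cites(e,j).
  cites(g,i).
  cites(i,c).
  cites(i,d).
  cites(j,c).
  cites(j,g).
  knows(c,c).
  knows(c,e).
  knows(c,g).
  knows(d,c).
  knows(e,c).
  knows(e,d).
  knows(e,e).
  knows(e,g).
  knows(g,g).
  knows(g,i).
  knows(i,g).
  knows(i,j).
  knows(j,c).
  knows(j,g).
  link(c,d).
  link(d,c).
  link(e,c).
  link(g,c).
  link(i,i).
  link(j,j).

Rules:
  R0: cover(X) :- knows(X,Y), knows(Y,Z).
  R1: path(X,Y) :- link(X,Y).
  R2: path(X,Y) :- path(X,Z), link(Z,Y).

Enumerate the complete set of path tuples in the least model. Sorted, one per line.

path(c,c)
path(c,d)
path(d,c)
path(d,d)
path(e,c)
path(e,d)
path(g,c)
path(g,d)
path(i,i)
path(j,j)

round 1: derive path(c,d) via R1 from link(c,d)
round 1: derive path(d,c) via R1 from link(d,c)
round 1: derive path(e,c) via R1 from link(e,c)
round 1: derive path(g,c) via R1 from link(g,c)
round 1: derive path(i,i) via R1 from link(i,i)
round 1: derive path(j,j) via R1 from link(j,j)
round 2: derive path(c,c) via R2 from path(c,d), link(d,c)
round 2: derive path(d,d) via R2 from path(d,c), link(c,d)
round 2: derive path(e,d) via R2 from path(e,c), link(c,d)
round 2: derive path(g,d) via R2 from path(g,c), link(c,d)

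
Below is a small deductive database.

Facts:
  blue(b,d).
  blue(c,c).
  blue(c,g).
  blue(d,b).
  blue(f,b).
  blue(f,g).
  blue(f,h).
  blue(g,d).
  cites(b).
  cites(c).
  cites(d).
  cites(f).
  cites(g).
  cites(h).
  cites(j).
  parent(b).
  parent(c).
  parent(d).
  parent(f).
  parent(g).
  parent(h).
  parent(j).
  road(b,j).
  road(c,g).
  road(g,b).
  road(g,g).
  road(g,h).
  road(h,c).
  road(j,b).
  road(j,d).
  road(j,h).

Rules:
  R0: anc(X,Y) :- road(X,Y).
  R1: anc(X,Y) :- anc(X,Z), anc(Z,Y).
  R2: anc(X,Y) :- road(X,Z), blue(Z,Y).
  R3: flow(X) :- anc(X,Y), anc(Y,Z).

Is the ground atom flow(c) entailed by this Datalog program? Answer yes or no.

yes

round 1: derive anc(b,j) via R0 from road(b,j)
round 1: derive anc(c,g) via R0 from road(c,g)
round 1: derive anc(g,b) via R0 from road(g,b)
round 1: derive anc(g,g) via R0 from road(g,g)
round 1: derive anc(g,h) via R0 from road(g,h)
round 1: derive anc(h,c) via R0 from road(h,c)
round 1: derive anc(j,b) via R0 from road(j,b)
round 1: derive anc(j,d) via R0 from road(j,d)
round 1: derive anc(j,h) via R0 from road(j,h)
round 1: derive anc(c,d) via R2 from road(c,g), blue(g,d)
round 1: derive anc(g,d) via R2 from road(g,b), blue(b,d)
round 1: derive anc(h,g) via R2 from road(h,c), blue(c,g)
round 2: derive anc(b,b) via R1 from anc(b,j), anc(j,b)
round 2: derive anc(b,d) via R1 from anc(b,j), anc(j,d)
round 2: derive anc(b,h) via R1 from anc(b,j), anc(j,h)
round 2: derive anc(c,b) via R1 from anc(c,g), anc(g,b)
round 2: derive anc(c,h) via R1 from anc(c,g), anc(g,h)
round 2: derive anc(g,c) via R1 from anc(g,h), anc(h,c)
round 2: derive anc(g,j) via R1 from anc(g,b), anc(b,j)
round 2: derive anc(h,b) via R1 from anc(h,g), anc(g,b)
round 2: derive anc(h,d) via R1 from anc(h,c), anc(c,d)
round 2: derive anc(h,h) via R1 from anc(h,g), anc(g,h)
round 2: derive anc(j,c) via R1 from anc(j,h), anc(h,c)
round 2: derive anc(j,g) via R1 from anc(j,h), anc(h,g)
round 2: derive anc(j,j) via R1 from anc(j,b), anc(b,j)
round 2: derive flow(b) via R3 from anc(b,j), anc(j,b)
round 2: derive flow(c) via R3 from anc(c,g), anc(g,b)
round 2: derive flow(g) via R3 from anc(g,b), anc(b,j)
round 2: derive flow(h) via R3 from anc(h,c), anc(c,d)
round 2: derive flow(j) via R3 from anc(j,b), anc(b,j)
round 3: derive anc(b,c) via R1 from anc(b,h), anc(h,c)
round 3: derive anc(b,g) via R1 from anc(b,h), anc(h,g)
round 3: derive anc(c,c) via R1 from anc(c,g), anc(g,c)
round 3: derive anc(c,j) via R1 from anc(c,b), anc(b,j)
round 3: derive anc(h,j) via R1 from anc(h,b), anc(b,j)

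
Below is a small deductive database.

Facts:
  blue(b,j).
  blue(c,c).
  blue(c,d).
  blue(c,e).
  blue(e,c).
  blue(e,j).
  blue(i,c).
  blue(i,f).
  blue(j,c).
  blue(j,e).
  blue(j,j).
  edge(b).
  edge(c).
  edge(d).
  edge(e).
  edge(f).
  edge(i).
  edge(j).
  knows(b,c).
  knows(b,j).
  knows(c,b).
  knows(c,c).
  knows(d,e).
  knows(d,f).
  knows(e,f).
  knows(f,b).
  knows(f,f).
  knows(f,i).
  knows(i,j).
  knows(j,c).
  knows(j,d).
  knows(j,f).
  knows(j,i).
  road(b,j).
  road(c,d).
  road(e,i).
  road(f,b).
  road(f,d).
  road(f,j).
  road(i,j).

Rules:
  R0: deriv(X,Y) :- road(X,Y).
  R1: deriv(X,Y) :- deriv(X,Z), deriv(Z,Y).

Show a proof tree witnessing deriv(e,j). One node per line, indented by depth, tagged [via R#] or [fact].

deriv(e,j)  [via R1]
  deriv(e,i)  [via R0]
    road(e,i)  [fact]
  deriv(i,j)  [via R0]
    road(i,j)  [fact]

round 1: derive deriv(b,j) via R0 from road(b,j)
round 1: derive deriv(c,d) via R0 from road(c,d)
round 1: derive deriv(e,i) via R0 from road(e,i)
round 1: derive deriv(f,b) via R0 from road(f,b)
round 1: derive deriv(f,d) via R0 from road(f,d)
round 1: derive deriv(f,j) via R0 from road(f,j)
round 1: derive deriv(i,j) via R0 from road(i,j)
round 2: derive deriv(e,j) via R1 from deriv(e,i), deriv(i,j)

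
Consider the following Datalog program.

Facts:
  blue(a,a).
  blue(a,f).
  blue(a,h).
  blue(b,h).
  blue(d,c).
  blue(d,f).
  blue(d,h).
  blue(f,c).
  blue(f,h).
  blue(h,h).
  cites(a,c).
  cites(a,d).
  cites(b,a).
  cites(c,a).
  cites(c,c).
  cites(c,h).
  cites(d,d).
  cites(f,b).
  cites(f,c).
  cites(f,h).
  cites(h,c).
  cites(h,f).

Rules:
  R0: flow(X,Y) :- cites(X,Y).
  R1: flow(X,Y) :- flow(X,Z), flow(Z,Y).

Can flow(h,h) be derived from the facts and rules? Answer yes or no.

yes

round 1: derive flow(a,c) via R0 from cites(a,c)
round 1: derive flow(a,d) via R0 from cites(a,d)
round 1: derive flow(b,a) via R0 from cites(b,a)
round 1: derive flow(c,a) via R0 from cites(c,a)
round 1: derive flow(c,c) via R0 from cites(c,c)
round 1: derive flow(c,h) via R0 from cites(c,h)
round 1: derive flow(d,d) via R0 from cites(d,d)
round 1: derive flow(f,b) via R0 from cites(f,b)
round 1: derive flow(f,c) via R0 from cites(f,c)
round 1: derive flow(f,h) via R0 from cites(f,h)
round 1: derive flow(h,c) via R0 from cites(h,c)
round 1: derive flow(h,f) via R0 from cites(h,f)
round 2: derive flow(a,a) via R1 from flow(a,c), flow(c,a)
round 2: derive flow(a,h) via R1 from flow(a,c), flow(c,h)
round 2: derive flow(b,c) via R1 from flow(b,a), flow(a,c)
round 2: derive flow(b,d) via R1 from flow(b,a), flow(a,d)
round 2: derive flow(c,d) via R1 from flow(c,a), flow(a,d)
round 2: derive flow(c,f) via R1 from flow(c,h), flow(h,f)
round 2: derive flow(f,a) via R1 from flow(f,b), flow(b,a)
round 2: derive flow(f,f) via R1 from flow(f,h), flow(h,f)
round 2: derive flow(h,a) via R1 from flow(h,c), flow(c,a)
round 2: derive flow(h,b) via R1 from flow(h,f), flow(f,b)
round 2: derive flow(h,h) via R1 from flow(h,c), flow(c,h)
round 3: derive flow(a,b) via R1 from flow(a,h), flow(h,b)
round 3: derive flow(a,f) via R1 from flow(a,c), flow(c,f)
round 3: derive flow(b,f) via R1 from flow(b,c), flow(c,f)
round 3: derive flow(b,h) via R1 from flow(b,a), flow(a,h)
round 3: derive flow(c,b) via R1 from flow(c,f), flow(f,b)
round 3: derive flow(f,d) via R1 from flow(f,a), flow(a,d)
round 3: derive flow(h,d) via R1 from flow(h,a), flow(a,d)
round 4: derive flow(b,b) via R1 from flow(b,a), flow(a,b)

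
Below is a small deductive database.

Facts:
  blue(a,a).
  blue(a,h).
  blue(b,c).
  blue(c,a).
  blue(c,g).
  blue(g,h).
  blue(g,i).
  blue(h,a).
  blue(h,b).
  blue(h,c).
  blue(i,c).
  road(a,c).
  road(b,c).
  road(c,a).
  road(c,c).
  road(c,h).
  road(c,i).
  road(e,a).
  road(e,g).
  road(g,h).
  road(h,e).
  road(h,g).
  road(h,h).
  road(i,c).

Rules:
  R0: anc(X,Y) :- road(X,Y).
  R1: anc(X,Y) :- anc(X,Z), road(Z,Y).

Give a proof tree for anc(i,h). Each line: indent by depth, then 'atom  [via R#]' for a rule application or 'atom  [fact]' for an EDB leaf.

round 1: derive anc(a,c) via R0 from road(a,c)
round 1: derive anc(b,c) via R0 from road(b,c)
round 1: derive anc(c,a) via R0 from road(c,a)
round 1: derive anc(c,c) via R0 from road(c,c)
round 1: derive anc(c,h) via R0 from road(c,h)
round 1: derive anc(c,i) via R0 from road(c,i)
round 1: derive anc(e,a) via R0 from road(e,a)
round 1: derive anc(e,g) via R0 from road(e,g)
round 1: derive anc(g,h) via R0 from road(g,h)
round 1: derive anc(h,e) via R0 from road(h,e)
round 1: derive anc(h,g) via R0 from road(h,g)
round 1: derive anc(h,h) via R0 from road(h,h)
round 1: derive anc(i,c) via R0 from road(i,c)
round 2: derive anc(a,a) via R1 from anc(a,c), road(c,a)
round 2: derive anc(a,h) via R1 from anc(a,c), road(c,h)
round 2: derive anc(a,i) via R1 from anc(a,c), road(c,i)
round 2: derive anc(b,a) via R1 from anc(b,c), road(c,a)
round 2: derive anc(b,h) via R1 from anc(b,c), road(c,h)
round 2: derive anc(b,i) via R1 from anc(b,c), road(c,i)
round 2: derive anc(c,e) via R1 from anc(c,h), road(h,e)
round 2: derive anc(c,g) via R1 from anc(c,h), road(h,g)
round 2: derive anc(e,c) via R1 from anc(e,a), road(a,c)
round 2: derive anc(e,h) via R1 from anc(e,g), road(g,h)
round 2: derive anc(g,e) via R1 from anc(g,h), road(h,e)
round 2: derive anc(g,g) via R1 from anc(g,h), road(h,g)
round 2: derive anc(h,a) via R1 from anc(h,e), road(e,a)
round 2: derive anc(i,a) via R1 from anc(i,c), road(c,a)
round 2: derive anc(i,h) via R1 from anc(i,c), road(c,h)
round 2: derive anc(i,i) via R1 from anc(i,c), road(c,i)
round 3: derive anc(a,e) via R1 from anc(a,h), road(h,e)
round 3: derive anc(a,g) via R1 from anc(a,h), road(h,g)
round 3: derive anc(b,e) via R1 from anc(b,h), road(h,e)
round 3: derive anc(b,g) via R1 from anc(b,h), road(h,g)
round 3: derive anc(e,e) via R1 from anc(e,h), road(h,e)
round 3: derive anc(e,i) via R1 from anc(e,c), road(c,i)
round 3: derive anc(g,a) via R1 from anc(g,e), road(e,a)
round 3: derive anc(h,c) via R1 from anc(h,a), road(a,c)
round 3: derive anc(i,e) via R1 from anc(i,h), road(h,e)
round 3: derive anc(i,g) via R1 from anc(i,h), road(h,g)
round 4: derive anc(g,c) via R1 from anc(g,a), road(a,c)
round 4: derive anc(h,i) via R1 from anc(h,c), road(c,i)
round 5: derive anc(g,i) via R1 from anc(g,c), road(c,i)

anc(i,h)  [via R1]
  anc(i,c)  [via R0]
    road(i,c)  [fact]
  road(c,h)  [fact]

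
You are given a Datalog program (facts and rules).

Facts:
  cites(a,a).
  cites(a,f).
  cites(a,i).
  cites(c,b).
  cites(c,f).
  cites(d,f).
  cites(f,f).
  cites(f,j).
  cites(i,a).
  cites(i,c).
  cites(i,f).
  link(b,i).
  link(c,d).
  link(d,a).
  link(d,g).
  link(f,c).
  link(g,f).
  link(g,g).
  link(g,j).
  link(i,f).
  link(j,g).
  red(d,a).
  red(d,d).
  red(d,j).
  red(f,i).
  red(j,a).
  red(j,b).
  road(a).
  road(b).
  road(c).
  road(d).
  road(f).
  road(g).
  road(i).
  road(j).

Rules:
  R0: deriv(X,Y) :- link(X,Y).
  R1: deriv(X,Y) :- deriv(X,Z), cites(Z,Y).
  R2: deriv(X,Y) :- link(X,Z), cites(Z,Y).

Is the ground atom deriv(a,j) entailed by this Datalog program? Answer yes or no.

round 1: derive deriv(b,i) via R0 from link(b,i)
round 1: derive deriv(c,d) via R0 from link(c,d)
round 1: derive deriv(d,a) via R0 from link(d,a)
round 1: derive deriv(d,g) via R0 from link(d,g)
round 1: derive deriv(f,c) via R0 from link(f,c)
round 1: derive deriv(g,f) via R0 from link(g,f)
round 1: derive deriv(g,g) via R0 from link(g,g)
round 1: derive deriv(g,j) via R0 from link(g,j)
round 1: derive deriv(i,f) via R0 from link(i,f)
round 1: derive deriv(j,g) via R0 from link(j,g)
round 1: derive deriv(b,a) via R2 from link(b,i), cites(i,a)
round 1: derive deriv(b,c) via R2 from link(b,i), cites(i,c)
round 1: derive deriv(b,f) via R2 from link(b,i), cites(i,f)
round 1: derive deriv(c,f) via R2 from link(c,d), cites(d,f)
round 1: derive deriv(d,f) via R2 from link(d,a), cites(a,f)
round 1: derive deriv(d,i) via R2 from link(d,a), cites(a,i)
round 1: derive deriv(f,b) via R2 from link(f,c), cites(c,b)
round 1: derive deriv(f,f) via R2 from link(f,c), cites(c,f)
round 1: derive deriv(i,j) via R2 from link(i,f), cites(f,j)
round 2: derive deriv(b,b) via R1 from deriv(b,c), cites(c,b)
round 2: derive deriv(b,j) via R1 from deriv(b,f), cites(f,j)
round 2: derive deriv(c,j) via R1 from deriv(c,f), cites(f,j)
round 2: derive deriv(d,c) via R1 from deriv(d,i), cites(i,c)
round 2: derive deriv(d,j) via R1 from deriv(d,f), cites(f,j)
round 2: derive deriv(f,j) via R1 from deriv(f,f), cites(f,j)
round 3: derive deriv(d,b) via R1 from deriv(d,c), cites(c,b)

no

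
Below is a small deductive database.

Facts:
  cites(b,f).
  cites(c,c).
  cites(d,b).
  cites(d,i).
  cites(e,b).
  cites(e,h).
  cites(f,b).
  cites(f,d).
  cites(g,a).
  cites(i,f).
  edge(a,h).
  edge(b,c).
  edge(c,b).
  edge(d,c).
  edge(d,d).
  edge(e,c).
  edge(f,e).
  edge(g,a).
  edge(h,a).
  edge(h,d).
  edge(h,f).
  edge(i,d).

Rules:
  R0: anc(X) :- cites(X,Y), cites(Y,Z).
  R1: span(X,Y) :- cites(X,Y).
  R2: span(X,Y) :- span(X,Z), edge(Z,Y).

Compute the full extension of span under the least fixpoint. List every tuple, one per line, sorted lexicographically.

span(b,b)
span(b,c)
span(b,e)
span(b,f)
span(c,b)
span(c,c)
span(d,b)
span(d,c)
span(d,d)
span(d,i)
span(e,a)
span(e,b)
span(e,c)
span(e,d)
span(e,e)
span(e,f)
span(e,h)
span(f,b)
span(f,c)
span(f,d)
span(g,a)
span(g,b)
span(g,c)
span(g,d)
span(g,e)
span(g,f)
span(g,h)
span(i,b)
span(i,c)
span(i,e)
span(i,f)

round 1: derive span(b,f) via R1 from cites(b,f)
round 1: derive span(c,c) via R1 from cites(c,c)
round 1: derive span(d,b) via R1 from cites(d,b)
round 1: derive span(d,i) via R1 from cites(d,i)
round 1: derive span(e,b) via R1 from cites(e,b)
round 1: derive span(e,h) via R1 from cites(e,h)
round 1: derive span(f,b) via R1 from cites(f,b)
round 1: derive span(f,d) via R1 from cites(f,d)
round 1: derive span(g,a) via R1 from cites(g,a)
round 1: derive span(i,f) via R1 from cites(i,f)
round 2: derive span(b,e) via R2 from span(b,f), edge(f,e)
round 2: derive span(c,b) via R2 from span(c,c), edge(c,b)
round 2: derive span(d,c) via R2 from span(d,b), edge(b,c)
round 2: derive span(d,d) via R2 from span(d,i), edge(i,d)
round 2: derive span(e,a) via R2 from span(e,h), edge(h,a)
round 2: derive span(e,c) via R2 from span(e,b), edge(b,c)
round 2: derive span(e,d) via R2 from span(e,h), edge(h,d)
round 2: derive span(e,f) via R2 from span(e,h), edge(h,f)
round 2: derive span(f,c) via R2 from span(f,b), edge(b,c)
round 2: derive span(g,h) via R2 from span(g,a), edge(a,h)
round 2: derive span(i,e) via R2 from span(i,f), edge(f,e)
round 3: derive span(b,c) via R2 from span(b,e), edge(e,c)
round 3: derive span(e,e) via R2 from span(e,f), edge(f,e)
round 3: derive span(g,d) via R2 from span(g,h), edge(h,d)
round 3: derive span(g,f) via R2 from span(g,h), edge(h,f)
round 3: derive span(i,c) via R2 from span(i,e), edge(e,c)
round 4: derive span(b,b) via R2 from span(b,c), edge(c,b)
round 4: derive span(g,c) via R2 from span(g,d), edge(d,c)
round 4: derive span(g,e) via R2 from span(g,f), edge(f,e)
round 4: derive span(i,b) via R2 from span(i,c), edge(c,b)
round 5: derive span(g,b) via R2 from span(g,c), edge(c,b)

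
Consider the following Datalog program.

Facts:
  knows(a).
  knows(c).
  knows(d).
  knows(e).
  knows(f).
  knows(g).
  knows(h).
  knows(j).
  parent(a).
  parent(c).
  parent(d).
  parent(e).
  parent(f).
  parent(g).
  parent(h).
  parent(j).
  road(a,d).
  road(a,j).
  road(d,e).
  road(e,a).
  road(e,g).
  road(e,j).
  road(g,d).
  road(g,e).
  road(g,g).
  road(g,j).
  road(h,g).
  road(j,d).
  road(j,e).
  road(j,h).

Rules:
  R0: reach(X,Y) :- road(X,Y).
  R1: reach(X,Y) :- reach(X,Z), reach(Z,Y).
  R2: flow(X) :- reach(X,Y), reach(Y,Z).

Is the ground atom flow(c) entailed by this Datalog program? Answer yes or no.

no

round 1: derive reach(a,d) via R0 from road(a,d)
round 1: derive reach(a,j) via R0 from road(a,j)
round 1: derive reach(d,e) via R0 from road(d,e)
round 1: derive reach(e,a) via R0 from road(e,a)
round 1: derive reach(e,g) via R0 from road(e,g)
round 1: derive reach(e,j) via R0 from road(e,j)
round 1: derive reach(g,d) via R0 from road(g,d)
round 1: derive reach(g,e) via R0 from road(g,e)
round 1: derive reach(g,g) via R0 from road(g,g)
round 1: derive reach(g,j) via R0 from road(g,j)
round 1: derive reach(h,g) via R0 from road(h,g)
round 1: derive reach(j,d) via R0 from road(j,d)
round 1: derive reach(j,e) via R0 from road(j,e)
round 1: derive reach(j,h) via R0 from road(j,h)
round 2: derive reach(a,e) via R1 from reach(a,d), reach(d,e)
round 2: derive reach(a,h) via R1 from reach(a,j), reach(j,h)
round 2: derive reach(d,a) via R1 from reach(d,e), reach(e,a)
round 2: derive reach(d,g) via R1 from reach(d,e), reach(e,g)
round 2: derive reach(d,j) via R1 from reach(d,e), reach(e,j)
round 2: derive reach(e,d) via R1 from reach(e,a), reach(a,d)
round 2: derive reach(e,e) via R1 from reach(e,g), reach(g,e)
round 2: derive reach(e,h) via R1 from reach(e,j), reach(j,h)
round 2: derive reach(g,a) via R1 from reach(g,e), reach(e,a)
round 2: derive reach(g,h) via R1 from reach(g,j), reach(j,h)
round 2: derive reach(h,d) via R1 from reach(h,g), reach(g,d)
round 2: derive reach(h,e) via R1 from reach(h,g), reach(g,e)
round 2: derive reach(h,j) via R1 from reach(h,g), reach(g,j)
round 2: derive reach(j,a) via R1 from reach(j,e), reach(e,a)
round 2: derive reach(j,g) via R1 from reach(j,e), reach(e,g)
round 2: derive reach(j,j) via R1 from reach(j,e), reach(e,j)
round 2: derive flow(a) via R2 from reach(a,d), reach(d,e)
round 2: derive flow(d) via R2 from reach(d,e), reach(e,a)
round 2: derive flow(e) via R2 from reach(e,a), reach(a,d)
round 2: derive flow(g) via R2 from reach(g,d), reach(d,e)
round 2: derive flow(h) via R2 from reach(h,g), reach(g,d)
round 2: derive flow(j) via R2 from reach(j,d), reach(d,e)
round 3: derive reach(a,a) via R1 from reach(a,d), reach(d,a)
round 3: derive reach(a,g) via R1 from reach(a,d), reach(d,g)
round 3: derive reach(d,d) via R1 from reach(d,a), reach(a,d)
round 3: derive reach(d,h) via R1 from reach(d,a), reach(a,h)
round 3: derive reach(h,a) via R1 from reach(h,d), reach(d,a)
round 3: derive reach(h,h) via R1 from reach(h,e), reach(e,h)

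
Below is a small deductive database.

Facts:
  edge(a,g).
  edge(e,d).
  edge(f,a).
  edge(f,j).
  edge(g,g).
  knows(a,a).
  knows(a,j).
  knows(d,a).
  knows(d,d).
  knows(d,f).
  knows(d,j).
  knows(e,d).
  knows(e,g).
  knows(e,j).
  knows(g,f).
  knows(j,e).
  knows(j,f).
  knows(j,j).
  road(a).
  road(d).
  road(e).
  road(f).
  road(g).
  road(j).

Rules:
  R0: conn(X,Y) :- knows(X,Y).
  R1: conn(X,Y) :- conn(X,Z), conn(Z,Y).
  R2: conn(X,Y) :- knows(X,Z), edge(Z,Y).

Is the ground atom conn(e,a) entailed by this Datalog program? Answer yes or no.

round 1: derive conn(a,a) via R0 from knows(a,a)
round 1: derive conn(a,j) via R0 from knows(a,j)
round 1: derive conn(d,a) via R0 from knows(d,a)
round 1: derive conn(d,d) via R0 from knows(d,d)
round 1: derive conn(d,f) via R0 from knows(d,f)
round 1: derive conn(d,j) via R0 from knows(d,j)
round 1: derive conn(e,d) via R0 from knows(e,d)
round 1: derive conn(e,g) via R0 from knows(e,g)
round 1: derive conn(e,j) via R0 from knows(e,j)
round 1: derive conn(g,f) via R0 from knows(g,f)
round 1: derive conn(j,e) via R0 from knows(j,e)
round 1: derive conn(j,f) via R0 from knows(j,f)
round 1: derive conn(j,j) via R0 from knows(j,j)
round 1: derive conn(a,g) via R2 from knows(a,a), edge(a,g)
round 1: derive conn(d,g) via R2 from knows(d,a), edge(a,g)
round 1: derive conn(g,a) via R2 from knows(g,f), edge(f,a)
round 1: derive conn(g,j) via R2 from knows(g,f), edge(f,j)
round 1: derive conn(j,a) via R2 from knows(j,f), edge(f,a)
round 1: derive conn(j,d) via R2 from knows(j,e), edge(e,d)
round 2: derive conn(a,d) via R1 from conn(a,j), conn(j,d)
round 2: derive conn(a,e) via R1 from conn(a,j), conn(j,e)
round 2: derive conn(a,f) via R1 from conn(a,g), conn(g,f)
round 2: derive conn(d,e) via R1 from conn(d,j), conn(j,e)
round 2: derive conn(e,a) via R1 from conn(e,d), conn(d,a)
round 2: derive conn(e,e) via R1 from conn(e,j), conn(j,e)
round 2: derive conn(e,f) via R1 from conn(e,d), conn(d,f)
round 2: derive conn(g,d) via R1 from conn(g,j), conn(j,d)
round 2: derive conn(g,e) via R1 from conn(g,j), conn(j,e)
round 2: derive conn(g,g) via R1 from conn(g,a), conn(a,g)
round 2: derive conn(j,g) via R1 from conn(j,a), conn(a,g)

yes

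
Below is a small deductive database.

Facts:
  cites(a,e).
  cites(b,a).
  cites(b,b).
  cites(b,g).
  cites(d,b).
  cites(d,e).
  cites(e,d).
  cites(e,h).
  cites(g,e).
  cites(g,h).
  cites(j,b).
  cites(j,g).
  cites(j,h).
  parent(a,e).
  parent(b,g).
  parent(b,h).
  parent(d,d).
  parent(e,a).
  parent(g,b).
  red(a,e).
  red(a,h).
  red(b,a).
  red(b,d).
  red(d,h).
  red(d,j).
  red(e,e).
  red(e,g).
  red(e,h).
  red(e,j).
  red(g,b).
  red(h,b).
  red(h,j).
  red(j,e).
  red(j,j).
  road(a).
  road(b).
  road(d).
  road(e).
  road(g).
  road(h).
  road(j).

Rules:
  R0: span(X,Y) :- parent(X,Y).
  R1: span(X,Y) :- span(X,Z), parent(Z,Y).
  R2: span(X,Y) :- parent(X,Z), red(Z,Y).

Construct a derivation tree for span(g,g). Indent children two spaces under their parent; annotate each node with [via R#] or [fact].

round 1: derive span(a,e) via R0 from parent(a,e)
round 1: derive span(b,g) via R0 from parent(b,g)
round 1: derive span(b,h) via R0 from parent(b,h)
round 1: derive span(d,d) via R0 from parent(d,d)
round 1: derive span(e,a) via R0 from parent(e,a)
round 1: derive span(g,b) via R0 from parent(g,b)
round 1: derive span(a,g) via R2 from parent(a,e), red(e,g)
round 1: derive span(a,h) via R2 from parent(a,e), red(e,h)
round 1: derive span(a,j) via R2 from parent(a,e), red(e,j)
round 1: derive span(b,b) via R2 from parent(b,g), red(g,b)
round 1: derive span(b,j) via R2 from parent(b,h), red(h,j)
round 1: derive span(d,h) via R2 from parent(d,d), red(d,h)
round 1: derive span(d,j) via R2 from parent(d,d), red(d,j)
round 1: derive span(e,e) via R2 from parent(e,a), red(a,e)
round 1: derive span(e,h) via R2 from parent(e,a), red(a,h)
round 1: derive span(g,a) via R2 from parent(g,b), red(b,a)
round 1: derive span(g,d) via R2 from parent(g,b), red(b,d)
round 2: derive span(a,a) via R1 from span(a,e), parent(e,a)
round 2: derive span(a,b) via R1 from span(a,g), parent(g,b)
round 2: derive span(g,e) via R1 from span(g,a), parent(a,e)
round 2: derive span(g,g) via R1 from span(g,b), parent(b,g)
round 2: derive span(g,h) via R1 from span(g,b), parent(b,h)

span(g,g)  [via R1]
  span(g,b)  [via R0]
    parent(g,b)  [fact]
  parent(b,g)  [fact]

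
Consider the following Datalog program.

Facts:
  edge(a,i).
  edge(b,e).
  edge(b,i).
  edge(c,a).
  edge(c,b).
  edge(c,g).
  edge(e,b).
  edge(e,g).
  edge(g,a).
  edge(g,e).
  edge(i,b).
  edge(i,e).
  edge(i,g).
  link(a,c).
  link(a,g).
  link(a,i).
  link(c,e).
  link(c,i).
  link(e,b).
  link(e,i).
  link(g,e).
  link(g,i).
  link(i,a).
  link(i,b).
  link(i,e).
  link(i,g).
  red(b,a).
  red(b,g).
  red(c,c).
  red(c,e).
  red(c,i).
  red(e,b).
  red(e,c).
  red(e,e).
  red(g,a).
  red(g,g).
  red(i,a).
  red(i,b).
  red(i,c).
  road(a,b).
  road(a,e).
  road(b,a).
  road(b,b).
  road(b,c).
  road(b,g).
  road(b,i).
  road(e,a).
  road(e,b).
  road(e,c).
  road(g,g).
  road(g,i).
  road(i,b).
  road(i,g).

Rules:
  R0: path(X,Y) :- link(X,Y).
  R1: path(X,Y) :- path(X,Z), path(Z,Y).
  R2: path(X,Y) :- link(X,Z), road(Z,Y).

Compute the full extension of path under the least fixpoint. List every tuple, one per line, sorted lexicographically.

round 1: derive path(a,c) via R0 from link(a,c)
round 1: derive path(a,g) via R0 from link(a,g)
round 1: derive path(a,i) via R0 from link(a,i)
round 1: derive path(c,e) via R0 from link(c,e)
round 1: derive path(c,i) via R0 from link(c,i)
round 1: derive path(e,b) via R0 from link(e,b)
round 1: derive path(e,i) via R0 from link(e,i)
round 1: derive path(g,e) via R0 from link(g,e)
round 1: derive path(g,i) via R0 from link(g,i)
round 1: derive path(i,a) via R0 from link(i,a)
round 1: derive path(i,b) via R0 from link(i,b)
round 1: derive path(i,e) via R0 from link(i,e)
round 1: derive path(i,g) via R0 from link(i,g)
round 1: derive path(a,b) via R2 from link(a,i), road(i,b)
round 1: derive path(c,a) via R2 from link(c,e), road(e,a)
round 1: derive path(c,b) via R2 from link(c,e), road(e,b)
round 1: derive path(c,c) via R2 from link(c,e), road(e,c)
round 1: derive path(c,g) via R2 from link(c,i), road(i,g)
round 1: derive path(e,a) via R2 from link(e,b), road(b,a)
round 1: derive path(e,c) via R2 from link(e,b), road(b,c)
round 1: derive path(e,g) via R2 from link(e,b), road(b,g)
round 1: derive path(g,a) via R2 from link(g,e), road(e,a)
round 1: derive path(g,b) via R2 from link(g,e), road(e,b)
round 1: derive path(g,c) via R2 from link(g,e), road(e,c)
round 1: derive path(g,g) via R2 from link(g,i), road(i,g)
round 1: derive path(i,c) via R2 from link(i,b), road(b,c)
round 1: derive path(i,i) via R2 from link(i,b), road(b,i)
round 2: derive path(a,a) via R1 from path(a,c), path(c,a)
round 2: derive path(a,e) via R1 from path(a,c), path(c,e)
round 2: derive path(e,e) via R1 from path(e,c), path(c,e)

path(a,a)
path(a,b)
path(a,c)
path(a,e)
path(a,g)
path(a,i)
path(c,a)
path(c,b)
path(c,c)
path(c,e)
path(c,g)
path(c,i)
path(e,a)
path(e,b)
path(e,c)
path(e,e)
path(e,g)
path(e,i)
path(g,a)
path(g,b)
path(g,c)
path(g,e)
path(g,g)
path(g,i)
path(i,a)
path(i,b)
path(i,c)
path(i,e)
path(i,g)
path(i,i)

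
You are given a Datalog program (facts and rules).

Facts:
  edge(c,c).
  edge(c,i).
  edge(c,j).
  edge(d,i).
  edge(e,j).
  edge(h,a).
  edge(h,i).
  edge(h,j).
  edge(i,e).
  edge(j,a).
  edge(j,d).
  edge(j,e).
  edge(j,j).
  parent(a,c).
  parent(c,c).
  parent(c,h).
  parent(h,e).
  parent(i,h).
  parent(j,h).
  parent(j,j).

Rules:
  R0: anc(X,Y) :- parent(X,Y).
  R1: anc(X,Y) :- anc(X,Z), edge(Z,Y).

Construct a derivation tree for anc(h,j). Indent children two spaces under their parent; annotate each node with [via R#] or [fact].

round 1: derive anc(a,c) via R0 from parent(a,c)
round 1: derive anc(c,c) via R0 from parent(c,c)
round 1: derive anc(c,h) via R0 from parent(c,h)
round 1: derive anc(h,e) via R0 from parent(h,e)
round 1: derive anc(i,h) via R0 from parent(i,h)
round 1: derive anc(j,h) via R0 from parent(j,h)
round 1: derive anc(j,j) via R0 from parent(j,j)
round 2: derive anc(a,i) via R1 from anc(a,c), edge(c,i)
round 2: derive anc(a,j) via R1 from anc(a,c), edge(c,j)
round 2: derive anc(c,a) via R1 from anc(c,h), edge(h,a)
round 2: derive anc(c,i) via R1 from anc(c,c), edge(c,i)
round 2: derive anc(c,j) via R1 from anc(c,c), edge(c,j)
round 2: derive anc(h,j) via R1 from anc(h,e), edge(e,j)
round 2: derive anc(i,a) via R1 from anc(i,h), edge(h,a)
round 2: derive anc(i,i) via R1 from anc(i,h), edge(h,i)
round 2: derive anc(i,j) via R1 from anc(i,h), edge(h,j)
round 2: derive anc(j,a) via R1 from anc(j,h), edge(h,a)
round 2: derive anc(j,d) via R1 from anc(j,j), edge(j,d)
round 2: derive anc(j,e) via R1 from anc(j,j), edge(j,e)
round 2: derive anc(j,i) via R1 from anc(j,h), edge(h,i)
round 3: derive anc(a,a) via R1 from anc(a,j), edge(j,a)
round 3: derive anc(a,d) via R1 from anc(a,j), edge(j,d)
round 3: derive anc(a,e) via R1 from anc(a,i), edge(i,e)
round 3: derive anc(c,d) via R1 from anc(c,j), edge(j,d)
round 3: derive anc(c,e) via R1 from anc(c,i), edge(i,e)
round 3: derive anc(h,a) via R1 from anc(h,j), edge(j,a)
round 3: derive anc(h,d) via R1 from anc(h,j), edge(j,d)
round 3: derive anc(i,d) via R1 from anc(i,j), edge(j,d)
round 3: derive anc(i,e) via R1 from anc(i,i), edge(i,e)
round 4: derive anc(h,i) via R1 from anc(h,d), edge(d,i)

anc(h,j)  [via R1]
  anc(h,e)  [via R0]
    parent(h,e)  [fact]
  edge(e,j)  [fact]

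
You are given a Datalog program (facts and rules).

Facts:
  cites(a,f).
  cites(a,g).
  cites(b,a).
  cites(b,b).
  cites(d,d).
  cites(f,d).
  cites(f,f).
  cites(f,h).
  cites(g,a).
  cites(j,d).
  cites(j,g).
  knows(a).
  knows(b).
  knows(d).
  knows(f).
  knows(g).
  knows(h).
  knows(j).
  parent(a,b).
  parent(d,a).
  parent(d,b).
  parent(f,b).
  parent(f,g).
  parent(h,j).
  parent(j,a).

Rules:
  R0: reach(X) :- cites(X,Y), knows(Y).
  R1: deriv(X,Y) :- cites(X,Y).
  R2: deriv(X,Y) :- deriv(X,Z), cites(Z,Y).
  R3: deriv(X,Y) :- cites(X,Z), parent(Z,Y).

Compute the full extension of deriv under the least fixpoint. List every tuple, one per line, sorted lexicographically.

deriv(a,a)
deriv(a,b)
deriv(a,d)
deriv(a,f)
deriv(a,g)
deriv(a,h)
deriv(b,a)
deriv(b,b)
deriv(b,d)
deriv(b,f)
deriv(b,g)
deriv(b,h)
deriv(d,a)
deriv(d,b)
deriv(d,d)
deriv(d,f)
deriv(d,g)
deriv(d,h)
deriv(f,a)
deriv(f,b)
deriv(f,d)
deriv(f,f)
deriv(f,g)
deriv(f,h)
deriv(f,j)
deriv(g,a)
deriv(g,b)
deriv(g,d)
deriv(g,f)
deriv(g,g)
deriv(g,h)
deriv(j,a)
deriv(j,b)
deriv(j,d)
deriv(j,f)
deriv(j,g)
deriv(j,h)

round 1: derive deriv(a,f) via R1 from cites(a,f)
round 1: derive deriv(a,g) via R1 from cites(a,g)
round 1: derive deriv(b,a) via R1 from cites(b,a)
round 1: derive deriv(b,b) via R1 from cites(b,b)
round 1: derive deriv(d,d) via R1 from cites(d,d)
round 1: derive deriv(f,d) via R1 from cites(f,d)
round 1: derive deriv(f,f) via R1 from cites(f,f)
round 1: derive deriv(f,h) via R1 from cites(f,h)
round 1: derive deriv(g,a) via R1 from cites(g,a)
round 1: derive deriv(j,d) via R1 from cites(j,d)
round 1: derive deriv(j,g) via R1 from cites(j,g)
round 1: derive deriv(a,b) via R3 from cites(a,f), parent(f,b)
round 1: derive deriv(d,a) via R3 from cites(d,d), parent(d,a)
round 1: derive deriv(d,b) via R3 from cites(d,d), parent(d,b)
round 1: derive deriv(f,a) via R3 from cites(f,d), parent(d,a)
round 1: derive deriv(f,b) via R3 from cites(f,d), parent(d,b)
round 1: derive deriv(f,g) via R3 from cites(f,f), parent(f,g)
round 1: derive deriv(f,j) via R3 from cites(f,h), parent(h,j)
round 1: derive deriv(g,b) via R3 from cites(g,a), parent(a,b)
round 1: derive deriv(j,a) via R3 from cites(j,d), parent(d,a)
round 1: derive deriv(j,b) via R3 from cites(j,d), parent(d,b)
round 2: derive deriv(a,a) via R2 from deriv(a,b), cites(b,a)
round 2: derive deriv(a,d) via R2 from deriv(a,f), cites(f,d)
round 2: derive deriv(a,h) via R2 from deriv(a,f), cites(f,h)
round 2: derive deriv(b,f) via R2 from deriv(b,a), cites(a,f)
round 2: derive deriv(b,g) via R2 from deriv(b,a), cites(a,g)
round 2: derive deriv(d,f) via R2 from deriv(d,a), cites(a,f)
round 2: derive deriv(d,g) via R2 from deriv(d,a), cites(a,g)
round 2: derive deriv(g,f) via R2 from deriv(g,a), cites(a,f)
round 2: derive deriv(g,g) via R2 from deriv(g,a), cites(a,g)
round 2: derive deriv(j,f) via R2 from deriv(j,a), cites(a,f)
round 3: derive deriv(b,d) via R2 from deriv(b,f), cites(f,d)
round 3: derive deriv(b,h) via R2 from deriv(b,f), cites(f,h)
round 3: derive deriv(d,h) via R2 from deriv(d,f), cites(f,h)
round 3: derive deriv(g,d) via R2 from deriv(g,f), cites(f,d)
round 3: derive deriv(g,h) via R2 from deriv(g,f), cites(f,h)
round 3: derive deriv(j,h) via R2 from deriv(j,f), cites(f,h)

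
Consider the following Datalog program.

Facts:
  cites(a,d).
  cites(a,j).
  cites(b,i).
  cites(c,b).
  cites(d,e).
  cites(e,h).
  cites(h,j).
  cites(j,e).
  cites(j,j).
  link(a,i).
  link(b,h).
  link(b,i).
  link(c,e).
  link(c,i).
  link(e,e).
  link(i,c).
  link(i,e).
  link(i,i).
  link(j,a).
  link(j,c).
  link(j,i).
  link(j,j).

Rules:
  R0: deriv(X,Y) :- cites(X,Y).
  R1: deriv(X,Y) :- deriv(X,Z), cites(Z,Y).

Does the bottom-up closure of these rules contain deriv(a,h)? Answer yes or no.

yes

round 1: derive deriv(a,d) via R0 from cites(a,d)
round 1: derive deriv(a,j) via R0 from cites(a,j)
round 1: derive deriv(b,i) via R0 from cites(b,i)
round 1: derive deriv(c,b) via R0 from cites(c,b)
round 1: derive deriv(d,e) via R0 from cites(d,e)
round 1: derive deriv(e,h) via R0 from cites(e,h)
round 1: derive deriv(h,j) via R0 from cites(h,j)
round 1: derive deriv(j,e) via R0 from cites(j,e)
round 1: derive deriv(j,j) via R0 from cites(j,j)
round 2: derive deriv(a,e) via R1 from deriv(a,d), cites(d,e)
round 2: derive deriv(c,i) via R1 from deriv(c,b), cites(b,i)
round 2: derive deriv(d,h) via R1 from deriv(d,e), cites(e,h)
round 2: derive deriv(e,j) via R1 from deriv(e,h), cites(h,j)
round 2: derive deriv(h,e) via R1 from deriv(h,j), cites(j,e)
round 2: derive deriv(j,h) via R1 from deriv(j,e), cites(e,h)
round 3: derive deriv(a,h) via R1 from deriv(a,e), cites(e,h)
round 3: derive deriv(d,j) via R1 from deriv(d,h), cites(h,j)
round 3: derive deriv(e,e) via R1 from deriv(e,j), cites(j,e)
round 3: derive deriv(h,h) via R1 from deriv(h,e), cites(e,h)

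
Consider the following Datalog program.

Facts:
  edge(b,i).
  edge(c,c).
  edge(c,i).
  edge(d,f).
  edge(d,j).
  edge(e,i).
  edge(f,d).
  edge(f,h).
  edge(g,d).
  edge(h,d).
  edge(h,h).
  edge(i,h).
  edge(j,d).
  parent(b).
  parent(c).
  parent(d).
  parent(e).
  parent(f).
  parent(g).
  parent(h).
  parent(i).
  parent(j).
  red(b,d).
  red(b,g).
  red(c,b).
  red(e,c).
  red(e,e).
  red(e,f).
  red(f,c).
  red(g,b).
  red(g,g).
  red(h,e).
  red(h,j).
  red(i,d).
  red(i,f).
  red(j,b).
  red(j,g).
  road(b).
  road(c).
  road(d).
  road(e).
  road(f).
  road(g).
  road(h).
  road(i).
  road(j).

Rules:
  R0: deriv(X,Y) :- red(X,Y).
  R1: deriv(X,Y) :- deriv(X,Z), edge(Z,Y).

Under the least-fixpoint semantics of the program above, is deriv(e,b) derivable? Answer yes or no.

round 1: derive deriv(b,d) via R0 from red(b,d)
round 1: derive deriv(b,g) via R0 from red(b,g)
round 1: derive deriv(c,b) via R0 from red(c,b)
round 1: derive deriv(e,c) via R0 from red(e,c)
round 1: derive deriv(e,e) via R0 from red(e,e)
round 1: derive deriv(e,f) via R0 from red(e,f)
round 1: derive deriv(f,c) via R0 from red(f,c)
round 1: derive deriv(g,b) via R0 from red(g,b)
round 1: derive deriv(g,g) via R0 from red(g,g)
round 1: derive deriv(h,e) via R0 from red(h,e)
round 1: derive deriv(h,j) via R0 from red(h,j)
round 1: derive deriv(i,d) via R0 from red(i,d)
round 1: derive deriv(i,f) via R0 from red(i,f)
round 1: derive deriv(j,b) via R0 from red(j,b)
round 1: derive deriv(j,g) via R0 from red(j,g)
round 2: derive deriv(b,f) via R1 from deriv(b,d), edge(d,f)
round 2: derive deriv(b,j) via R1 from deriv(b,d), edge(d,j)
round 2: derive deriv(c,i) via R1 from deriv(c,b), edge(b,i)
round 2: derive deriv(e,d) via R1 from deriv(e,f), edge(f,d)
round 2: derive deriv(e,h) via R1 from deriv(e,f), edge(f,h)
round 2: derive deriv(e,i) via R1 from deriv(e,c), edge(c,i)
round 2: derive deriv(f,i) via R1 from deriv(f,c), edge(c,i)
round 2: derive deriv(g,d) via R1 from deriv(g,g), edge(g,d)
round 2: derive deriv(g,i) via R1 from deriv(g,b), edge(b,i)
round 2: derive deriv(h,d) via R1 from deriv(h,j), edge(j,d)
round 2: derive deriv(h,i) via R1 from deriv(h,e), edge(e,i)
round 2: derive deriv(i,h) via R1 from deriv(i,f), edge(f,h)
round 2: derive deriv(i,j) via R1 from deriv(i,d), edge(d,j)
round 2: derive deriv(j,d) via R1 from deriv(j,g), edge(g,d)
round 2: derive deriv(j,i) via R1 from deriv(j,b), edge(b,i)
round 3: derive deriv(b,h) via R1 from deriv(b,f), edge(f,h)
round 3: derive deriv(c,h) via R1 from deriv(c,i), edge(i,h)
round 3: derive deriv(e,j) via R1 from deriv(e,d), edge(d,j)
round 3: derive deriv(f,h) via R1 from deriv(f,i), edge(i,h)
round 3: derive deriv(g,f) via R1 from deriv(g,d), edge(d,f)
round 3: derive deriv(g,h) via R1 from deriv(g,i), edge(i,h)
round 3: derive deriv(g,j) via R1 from deriv(g,d), edge(d,j)
round 3: derive deriv(h,f) via R1 from deriv(h,d), edge(d,f)
round 3: derive deriv(h,h) via R1 from deriv(h,i), edge(i,h)
round 3: derive deriv(j,f) via R1 from deriv(j,d), edge(d,f)
round 3: derive deriv(j,h) via R1 from deriv(j,i), edge(i,h)
round 3: derive deriv(j,j) via R1 from deriv(j,d), edge(d,j)
round 4: derive deriv(c,d) via R1 from deriv(c,h), edge(h,d)
round 4: derive deriv(f,d) via R1 from deriv(f,h), edge(h,d)
round 5: derive deriv(c,f) via R1 from deriv(c,d), edge(d,f)
round 5: derive deriv(c,j) via R1 from deriv(c,d), edge(d,j)
round 5: derive deriv(f,f) via R1 from deriv(f,d), edge(d,f)
round 5: derive deriv(f,j) via R1 from deriv(f,d), edge(d,j)

no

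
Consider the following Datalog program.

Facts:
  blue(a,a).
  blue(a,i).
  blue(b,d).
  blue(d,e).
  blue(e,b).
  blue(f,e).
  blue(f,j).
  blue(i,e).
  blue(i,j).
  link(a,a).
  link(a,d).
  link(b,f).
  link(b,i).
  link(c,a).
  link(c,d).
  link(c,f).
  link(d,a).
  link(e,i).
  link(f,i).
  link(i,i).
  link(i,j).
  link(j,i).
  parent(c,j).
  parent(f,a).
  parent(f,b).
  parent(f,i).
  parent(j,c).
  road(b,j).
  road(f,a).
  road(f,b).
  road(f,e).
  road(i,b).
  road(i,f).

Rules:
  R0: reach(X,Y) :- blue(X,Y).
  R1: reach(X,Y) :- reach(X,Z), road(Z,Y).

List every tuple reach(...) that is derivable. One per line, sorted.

reach(a,a)
reach(a,b)
reach(a,e)
reach(a,f)
reach(a,i)
reach(a,j)
reach(b,d)
reach(d,e)
reach(e,b)
reach(e,j)
reach(f,e)
reach(f,j)
reach(i,e)
reach(i,j)

round 1: derive reach(a,a) via R0 from blue(a,a)
round 1: derive reach(a,i) via R0 from blue(a,i)
round 1: derive reach(b,d) via R0 from blue(b,d)
round 1: derive reach(d,e) via R0 from blue(d,e)
round 1: derive reach(e,b) via R0 from blue(e,b)
round 1: derive reach(f,e) via R0 from blue(f,e)
round 1: derive reach(f,j) via R0 from blue(f,j)
round 1: derive reach(i,e) via R0 from blue(i,e)
round 1: derive reach(i,j) via R0 from blue(i,j)
round 2: derive reach(a,b) via R1 from reach(a,i), road(i,b)
round 2: derive reach(a,f) via R1 from reach(a,i), road(i,f)
round 2: derive reach(e,j) via R1 from reach(e,b), road(b,j)
round 3: derive reach(a,e) via R1 from reach(a,f), road(f,e)
round 3: derive reach(a,j) via R1 from reach(a,b), road(b,j)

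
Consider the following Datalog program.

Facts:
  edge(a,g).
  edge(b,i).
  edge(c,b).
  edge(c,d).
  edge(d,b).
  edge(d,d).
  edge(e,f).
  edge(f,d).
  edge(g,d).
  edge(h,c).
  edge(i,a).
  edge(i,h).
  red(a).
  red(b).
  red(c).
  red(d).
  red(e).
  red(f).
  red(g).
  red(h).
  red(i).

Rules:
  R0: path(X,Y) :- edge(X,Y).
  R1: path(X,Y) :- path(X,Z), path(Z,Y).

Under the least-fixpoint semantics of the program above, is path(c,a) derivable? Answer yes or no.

round 1: derive path(a,g) via R0 from edge(a,g)
round 1: derive path(b,i) via R0 from edge(b,i)
round 1: derive path(c,b) via R0 from edge(c,b)
round 1: derive path(c,d) via R0 from edge(c,d)
round 1: derive path(d,b) via R0 from edge(d,b)
round 1: derive path(d,d) via R0 from edge(d,d)
round 1: derive path(e,f) via R0 from edge(e,f)
round 1: derive path(f,d) via R0 from edge(f,d)
round 1: derive path(g,d) via R0 from edge(g,d)
round 1: derive path(h,c) via R0 from edge(h,c)
round 1: derive path(i,a) via R0 from edge(i,a)
round 1: derive path(i,h) via R0 from edge(i,h)
round 2: derive path(a,d) via R1 from path(a,g), path(g,d)
round 2: derive path(b,a) via R1 from path(b,i), path(i,a)
round 2: derive path(b,h) via R1 from path(b,i), path(i,h)
round 2: derive path(c,i) via R1 from path(c,b), path(b,i)
round 2: derive path(d,i) via R1 from path(d,b), path(b,i)
round 2: derive path(e,d) via R1 from path(e,f), path(f,d)
round 2: derive path(f,b) via R1 from path(f,d), path(d,b)
round 2: derive path(g,b) via R1 from path(g,d), path(d,b)
round 2: derive path(h,b) via R1 from path(h,c), path(c,b)
round 2: derive path(h,d) via R1 from path(h,c), path(c,d)
round 2: derive path(i,c) via R1 from path(i,h), path(h,c)
round 2: derive path(i,g) via R1 from path(i,a), path(a,g)
round 3: derive path(a,b) via R1 from path(a,d), path(d,b)
round 3: derive path(a,i) via R1 from path(a,d), path(d,i)
round 3: derive path(b,b) via R1 from path(b,h), path(h,b)
round 3: derive path(b,c) via R1 from path(b,h), path(h,c)
round 3: derive path(b,d) via R1 from path(b,a), path(a,d)
round 3: derive path(b,g) via R1 from path(b,a), path(a,g)
round 3: derive path(c,a) via R1 from path(c,b), path(b,a)
round 3: derive path(c,c) via R1 from path(c,i), path(i,c)
round 3: derive path(c,g) via R1 from path(c,i), path(i,g)
round 3: derive path(c,h) via R1 from path(c,b), path(b,h)
round 3: derive path(d,a) via R1 from path(d,b), path(b,a)
round 3: derive path(d,c) via R1 from path(d,i), path(i,c)
round 3: derive path(d,g) via R1 from path(d,i), path(i,g)
round 3: derive path(d,h) via R1 from path(d,b), path(b,h)
round 3: derive path(e,b) via R1 from path(e,d), path(d,b)
round 3: derive path(e,i) via R1 from path(e,d), path(d,i)
round 3: derive path(f,a) via R1 from path(f,b), path(b,a)
round 3: derive path(f,h) via R1 from path(f,b), path(b,h)
round 3: derive path(f,i) via R1 from path(f,b), path(b,i)
round 3: derive path(g,a) via R1 from path(g,b), path(b,a)
round 3: derive path(g,h) via R1 from path(g,b), path(b,h)
round 3: derive path(g,i) via R1 from path(g,b), path(b,i)
round 3: derive path(h,a) via R1 from path(h,b), path(b,a)
round 3: derive path(h,h) via R1 from path(h,b), path(b,h)
round 3: derive path(h,i) via R1 from path(h,b), path(b,i)
round 3: derive path(i,b) via R1 from path(i,c), path(c,b)
round 3: derive path(i,d) via R1 from path(i,a), path(a,d)
round 3: derive path(i,i) via R1 from path(i,c), path(c,i)
round 4: derive path(a,a) via R1 from path(a,b), path(b,a)
round 4: derive path(a,c) via R1 from path(a,b), path(b,c)
round 4: derive path(a,h) via R1 from path(a,b), path(b,h)
round 4: derive path(e,a) via R1 from path(e,b), path(b,a)
round 4: derive path(e,c) via R1 from path(e,b), path(b,c)
round 4: derive path(e,g) via R1 from path(e,b), path(b,g)
round 4: derive path(e,h) via R1 from path(e,b), path(b,h)
round 4: derive path(f,c) via R1 from path(f,b), path(b,c)
round 4: derive path(f,g) via R1 from path(f,a), path(a,g)
round 4: derive path(g,c) via R1 from path(g,b), path(b,c)
round 4: derive path(g,g) via R1 from path(g,a), path(a,g)
round 4: derive path(h,g) via R1 from path(h,a), path(a,g)

yes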